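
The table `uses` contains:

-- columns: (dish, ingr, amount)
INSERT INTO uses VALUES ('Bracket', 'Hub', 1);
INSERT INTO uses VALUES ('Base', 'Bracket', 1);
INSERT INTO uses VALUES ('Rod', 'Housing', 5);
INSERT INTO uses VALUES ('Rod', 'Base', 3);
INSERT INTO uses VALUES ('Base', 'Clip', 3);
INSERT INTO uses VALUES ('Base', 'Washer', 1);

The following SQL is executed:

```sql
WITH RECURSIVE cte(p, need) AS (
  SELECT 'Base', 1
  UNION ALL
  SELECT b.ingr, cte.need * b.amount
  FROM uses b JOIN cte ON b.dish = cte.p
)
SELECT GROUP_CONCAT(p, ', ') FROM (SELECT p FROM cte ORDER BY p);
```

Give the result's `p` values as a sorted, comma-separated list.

Base: (Base, need=1).
Iteration 1: components of {Base} -> Bracket = 1*1 = 1, Clip = 1*3 = 3, Washer = 1*1 = 1.
Iteration 2: components of {Bracket,Clip,Washer} -> Hub = 1*1 = 1.
Iteration 3: no further components; recursion stops.

Base, Bracket, Clip, Hub, Washer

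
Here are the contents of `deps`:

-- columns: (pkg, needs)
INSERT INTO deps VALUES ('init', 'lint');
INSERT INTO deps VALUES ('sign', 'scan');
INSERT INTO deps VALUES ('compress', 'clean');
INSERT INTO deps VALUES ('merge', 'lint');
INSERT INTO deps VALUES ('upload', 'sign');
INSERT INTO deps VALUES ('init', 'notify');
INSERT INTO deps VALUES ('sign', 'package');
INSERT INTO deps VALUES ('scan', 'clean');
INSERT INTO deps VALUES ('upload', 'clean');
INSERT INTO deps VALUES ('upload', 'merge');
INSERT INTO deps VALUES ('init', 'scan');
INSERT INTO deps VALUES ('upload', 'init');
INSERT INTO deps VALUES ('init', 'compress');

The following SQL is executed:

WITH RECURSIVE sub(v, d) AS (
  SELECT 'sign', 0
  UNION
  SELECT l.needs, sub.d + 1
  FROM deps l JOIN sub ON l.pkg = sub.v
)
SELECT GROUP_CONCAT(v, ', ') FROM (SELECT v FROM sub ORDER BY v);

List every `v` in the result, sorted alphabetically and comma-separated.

Base: (sign, d=0).
Iteration 1: edges from {sign} -> (package, d=1), (scan, d=1).
Iteration 2: edges from {package,scan} -> (clean, d=2).
Iteration 3: no outgoing edges from {clean}; recursion stops.

clean, package, scan, sign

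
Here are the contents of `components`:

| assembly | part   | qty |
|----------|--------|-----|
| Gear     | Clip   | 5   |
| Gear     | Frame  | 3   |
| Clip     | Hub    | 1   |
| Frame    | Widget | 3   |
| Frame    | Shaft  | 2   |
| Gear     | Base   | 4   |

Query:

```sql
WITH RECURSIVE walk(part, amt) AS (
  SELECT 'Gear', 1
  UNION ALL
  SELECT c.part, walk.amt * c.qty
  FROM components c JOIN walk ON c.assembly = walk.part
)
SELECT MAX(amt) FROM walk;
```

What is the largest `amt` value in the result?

9

Base: (Gear, amt=1).
Iteration 1: components of {Gear} -> Base = 1*4 = 4, Clip = 1*5 = 5, Frame = 1*3 = 3.
Iteration 2: components of {Base,Clip,Frame} -> Hub = 5*1 = 5, Shaft = 3*2 = 6, Widget = 3*3 = 9.
Iteration 3: no further components; recursion stops.
amt values: 1, 5, 3, 4, 5, 9, 6; the maximum is 9.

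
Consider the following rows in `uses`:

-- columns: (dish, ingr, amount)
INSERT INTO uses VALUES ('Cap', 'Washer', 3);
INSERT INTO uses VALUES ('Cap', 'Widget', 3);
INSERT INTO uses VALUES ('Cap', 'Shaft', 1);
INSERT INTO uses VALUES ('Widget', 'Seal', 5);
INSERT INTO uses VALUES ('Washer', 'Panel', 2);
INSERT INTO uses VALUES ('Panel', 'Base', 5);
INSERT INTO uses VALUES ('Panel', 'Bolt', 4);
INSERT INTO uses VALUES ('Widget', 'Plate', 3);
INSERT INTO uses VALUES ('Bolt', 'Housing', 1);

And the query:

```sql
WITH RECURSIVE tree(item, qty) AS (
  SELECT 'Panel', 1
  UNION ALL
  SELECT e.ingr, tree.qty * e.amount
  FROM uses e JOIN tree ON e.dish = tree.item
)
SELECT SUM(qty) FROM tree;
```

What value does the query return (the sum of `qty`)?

Base: (Panel, qty=1).
Iteration 1: components of {Panel} -> Base = 1*5 = 5, Bolt = 1*4 = 4.
Iteration 2: components of {Base,Bolt} -> Housing = 4*1 = 4.
Iteration 3: no further components; recursion stops.
SUM(qty) = 1 + 5 + 4 + 4 = 14.

14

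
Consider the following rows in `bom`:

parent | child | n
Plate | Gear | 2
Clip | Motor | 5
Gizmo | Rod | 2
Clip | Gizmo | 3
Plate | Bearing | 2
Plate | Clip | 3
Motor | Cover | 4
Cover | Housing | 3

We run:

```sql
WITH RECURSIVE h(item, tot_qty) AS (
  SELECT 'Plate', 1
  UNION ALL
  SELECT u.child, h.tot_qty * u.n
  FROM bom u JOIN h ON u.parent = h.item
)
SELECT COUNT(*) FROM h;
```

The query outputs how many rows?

9

Base: (Plate, tot_qty=1).
Iteration 1: components of {Plate} -> Bearing = 1*2 = 2, Clip = 1*3 = 3, Gear = 1*2 = 2.
Iteration 2: components of {Bearing,Clip,Gear} -> Gizmo = 3*3 = 9, Motor = 3*5 = 15.
Iteration 3: components of {Gizmo,Motor} -> Cover = 15*4 = 60, Rod = 9*2 = 18.
Iteration 4: components of {Cover,Rod} -> Housing = 60*3 = 180.
Iteration 5: no further components; recursion stops.
Total rows emitted: 9.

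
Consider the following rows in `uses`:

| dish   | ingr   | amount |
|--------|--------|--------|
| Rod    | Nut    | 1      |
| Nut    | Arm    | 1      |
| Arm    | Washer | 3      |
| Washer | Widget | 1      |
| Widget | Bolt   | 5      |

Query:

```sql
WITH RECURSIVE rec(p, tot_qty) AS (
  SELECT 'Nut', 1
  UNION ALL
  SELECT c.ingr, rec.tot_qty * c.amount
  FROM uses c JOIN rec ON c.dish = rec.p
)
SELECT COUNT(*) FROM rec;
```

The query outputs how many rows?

5

Base: (Nut, tot_qty=1).
Iteration 1: components of {Nut} -> Arm = 1*1 = 1.
Iteration 2: components of {Arm} -> Washer = 1*3 = 3.
Iteration 3: components of {Washer} -> Widget = 3*1 = 3.
Iteration 4: components of {Widget} -> Bolt = 3*5 = 15.
Iteration 5: no further components; recursion stops.
Total rows emitted: 5.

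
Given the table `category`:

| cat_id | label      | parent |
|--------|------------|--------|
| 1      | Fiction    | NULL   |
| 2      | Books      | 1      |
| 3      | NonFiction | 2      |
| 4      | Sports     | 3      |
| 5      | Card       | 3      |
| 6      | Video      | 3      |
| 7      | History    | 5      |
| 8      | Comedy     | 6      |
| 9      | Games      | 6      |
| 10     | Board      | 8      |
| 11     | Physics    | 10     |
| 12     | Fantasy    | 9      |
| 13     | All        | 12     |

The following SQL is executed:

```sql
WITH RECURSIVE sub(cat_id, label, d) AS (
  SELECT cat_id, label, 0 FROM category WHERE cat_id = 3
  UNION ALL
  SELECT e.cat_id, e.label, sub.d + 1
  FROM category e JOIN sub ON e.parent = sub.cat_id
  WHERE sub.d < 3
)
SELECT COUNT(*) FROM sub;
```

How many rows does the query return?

9

Base: cat_id=3 (NonFiction) at d 0.
Iteration 1: rows with parent in {3} -> Sports (id 4, d 1), Card (id 5, d 1), Video (id 6, d 1).
Iteration 2: rows with parent in {4,5,6} -> History (id 7, d 2), Comedy (id 8, d 2), Games (id 9, d 2).
Iteration 3: rows with parent in {7,8,9} -> Board (id 10, d 3), Fantasy (id 12, d 3).
Iteration 4: d < 3 fails for all current rows; recursion stops.
Total rows emitted: 9.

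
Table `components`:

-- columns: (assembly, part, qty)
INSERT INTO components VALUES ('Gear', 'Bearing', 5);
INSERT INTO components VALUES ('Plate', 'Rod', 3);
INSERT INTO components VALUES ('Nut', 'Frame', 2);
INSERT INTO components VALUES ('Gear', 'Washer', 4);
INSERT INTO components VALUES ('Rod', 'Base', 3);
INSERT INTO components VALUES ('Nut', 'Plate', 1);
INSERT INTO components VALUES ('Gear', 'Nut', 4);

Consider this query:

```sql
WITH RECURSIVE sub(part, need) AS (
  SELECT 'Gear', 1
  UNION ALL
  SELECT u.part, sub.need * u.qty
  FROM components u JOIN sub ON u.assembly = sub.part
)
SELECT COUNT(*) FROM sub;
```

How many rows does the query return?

8

Base: (Gear, need=1).
Iteration 1: components of {Gear} -> Bearing = 1*5 = 5, Nut = 1*4 = 4, Washer = 1*4 = 4.
Iteration 2: components of {Bearing,Nut,Washer} -> Frame = 4*2 = 8, Plate = 4*1 = 4.
Iteration 3: components of {Frame,Plate} -> Rod = 4*3 = 12.
Iteration 4: components of {Rod} -> Base = 12*3 = 36.
Iteration 5: no further components; recursion stops.
Total rows emitted: 8.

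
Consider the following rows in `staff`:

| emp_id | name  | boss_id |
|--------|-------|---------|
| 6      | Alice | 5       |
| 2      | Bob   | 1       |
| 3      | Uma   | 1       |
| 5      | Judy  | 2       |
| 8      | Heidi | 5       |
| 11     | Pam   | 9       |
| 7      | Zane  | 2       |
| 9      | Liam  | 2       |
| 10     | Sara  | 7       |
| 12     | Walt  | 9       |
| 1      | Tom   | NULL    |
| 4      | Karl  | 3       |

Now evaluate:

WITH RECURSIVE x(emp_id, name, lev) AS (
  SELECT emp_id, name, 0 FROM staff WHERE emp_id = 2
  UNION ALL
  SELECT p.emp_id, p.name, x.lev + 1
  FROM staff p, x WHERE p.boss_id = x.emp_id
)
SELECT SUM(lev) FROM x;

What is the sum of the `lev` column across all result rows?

Base: emp_id=2 (Bob) at lev 0.
Iteration 1: rows with boss_id in {2} -> Judy (id 5, lev 1), Zane (id 7, lev 1), Liam (id 9, lev 1).
Iteration 2: rows with boss_id in {5,7,9} -> Alice (id 6, lev 2), Heidi (id 8, lev 2), Sara (id 10, lev 2), Pam (id 11, lev 2), Walt (id 12, lev 2).
Iteration 3: no rows with boss_id in {6,8,10,11,12}; recursion stops.
SUM(lev) = 0 + 1 + 1 + 1 + 2 + 2 + 2 + 2 + 2 = 13.

13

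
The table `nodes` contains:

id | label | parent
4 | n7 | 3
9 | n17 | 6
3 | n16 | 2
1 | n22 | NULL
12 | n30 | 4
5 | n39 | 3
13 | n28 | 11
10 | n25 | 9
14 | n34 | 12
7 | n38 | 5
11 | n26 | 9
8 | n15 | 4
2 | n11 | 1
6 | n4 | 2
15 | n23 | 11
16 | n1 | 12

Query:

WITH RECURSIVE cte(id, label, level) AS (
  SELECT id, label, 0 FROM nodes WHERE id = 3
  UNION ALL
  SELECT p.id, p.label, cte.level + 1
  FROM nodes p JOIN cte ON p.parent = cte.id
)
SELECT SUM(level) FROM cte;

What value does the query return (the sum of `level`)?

14

Base: id=3 (n16) at level 0.
Iteration 1: rows with parent in {3} -> n7 (id 4, level 1), n39 (id 5, level 1).
Iteration 2: rows with parent in {4,5} -> n38 (id 7, level 2), n15 (id 8, level 2), n30 (id 12, level 2).
Iteration 3: rows with parent in {7,8,12} -> n34 (id 14, level 3), n1 (id 16, level 3).
Iteration 4: no rows with parent in {14,16}; recursion stops.
SUM(level) = 0 + 1 + 1 + 2 + 2 + 2 + 3 + 3 = 14.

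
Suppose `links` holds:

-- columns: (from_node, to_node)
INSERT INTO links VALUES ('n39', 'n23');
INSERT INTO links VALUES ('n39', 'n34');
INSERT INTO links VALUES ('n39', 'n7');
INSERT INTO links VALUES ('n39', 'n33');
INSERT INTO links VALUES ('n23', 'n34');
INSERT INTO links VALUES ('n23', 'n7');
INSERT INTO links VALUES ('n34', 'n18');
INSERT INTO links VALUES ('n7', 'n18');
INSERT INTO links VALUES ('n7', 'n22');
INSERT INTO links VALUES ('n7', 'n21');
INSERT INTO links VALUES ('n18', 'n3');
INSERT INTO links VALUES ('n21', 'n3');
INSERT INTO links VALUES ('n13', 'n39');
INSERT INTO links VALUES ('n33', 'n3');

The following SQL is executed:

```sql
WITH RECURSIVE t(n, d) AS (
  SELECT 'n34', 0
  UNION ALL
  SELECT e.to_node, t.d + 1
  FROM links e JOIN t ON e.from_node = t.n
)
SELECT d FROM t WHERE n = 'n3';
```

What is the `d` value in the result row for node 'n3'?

2

Base: (n34, d=0).
Iteration 1: edges from {n34} -> (n18, d=1).
Iteration 2: edges from {n18} -> (n3, d=2).
Iteration 3: no outgoing edges from {n3}; recursion stops.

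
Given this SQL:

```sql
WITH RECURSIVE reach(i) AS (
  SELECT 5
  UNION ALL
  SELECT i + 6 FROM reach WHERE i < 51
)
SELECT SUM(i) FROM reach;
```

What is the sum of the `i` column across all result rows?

Base: i=5.
Iteration 1: 5 < 51 holds -> i = 5 + 6 = 11.
Iteration 2: 11 < 51 holds -> i = 11 + 6 = 17.
Iteration 3: 17 < 51 holds -> i = 17 + 6 = 23.
Iteration 4: 23 < 51 holds -> i = 23 + 6 = 29.
Iteration 5: 29 < 51 holds -> i = 29 + 6 = 35.
Iteration 6: 35 < 51 holds -> i = 35 + 6 = 41.
Iteration 7: 41 < 51 holds -> i = 41 + 6 = 47.
Iteration 8: 47 < 51 holds -> i = 47 + 6 = 53.
Iteration 9: 53 < 51 fails; recursion stops.
SUM(i) = 5 + 11 + 17 + 23 + 29 + 35 + 41 + 47 + 53 = 261.

261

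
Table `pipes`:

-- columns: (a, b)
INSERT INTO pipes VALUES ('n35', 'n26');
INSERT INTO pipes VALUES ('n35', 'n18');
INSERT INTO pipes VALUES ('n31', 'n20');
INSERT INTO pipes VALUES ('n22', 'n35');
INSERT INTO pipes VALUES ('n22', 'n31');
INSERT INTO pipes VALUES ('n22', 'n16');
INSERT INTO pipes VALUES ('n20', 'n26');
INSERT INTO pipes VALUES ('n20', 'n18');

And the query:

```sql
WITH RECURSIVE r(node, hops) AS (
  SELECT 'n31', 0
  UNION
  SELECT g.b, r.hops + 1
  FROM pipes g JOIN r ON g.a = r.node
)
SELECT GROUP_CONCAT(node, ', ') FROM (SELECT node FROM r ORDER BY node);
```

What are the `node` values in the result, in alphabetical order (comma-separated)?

n18, n20, n26, n31

Base: (n31, hops=0).
Iteration 1: edges from {n31} -> (n20, hops=1).
Iteration 2: edges from {n20} -> (n18, hops=2), (n26, hops=2).
Iteration 3: no outgoing edges from {n18,n26}; recursion stops.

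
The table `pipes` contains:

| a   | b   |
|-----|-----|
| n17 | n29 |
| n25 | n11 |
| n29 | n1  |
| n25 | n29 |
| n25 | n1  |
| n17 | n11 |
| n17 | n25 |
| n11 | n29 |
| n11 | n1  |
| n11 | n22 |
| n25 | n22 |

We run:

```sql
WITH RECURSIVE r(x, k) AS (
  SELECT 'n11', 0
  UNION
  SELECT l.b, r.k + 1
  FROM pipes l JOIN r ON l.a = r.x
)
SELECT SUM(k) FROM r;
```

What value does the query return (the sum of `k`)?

Base: (n11, k=0).
Iteration 1: edges from {n11} -> (n1, k=1), (n22, k=1), (n29, k=1).
Iteration 2: edges from {n1,n22,n29} -> (n1, k=2).
Iteration 3: no outgoing edges from {n1}; recursion stops.
SUM(k) = 0 + 1 + 1 + 1 + 2 = 5.

5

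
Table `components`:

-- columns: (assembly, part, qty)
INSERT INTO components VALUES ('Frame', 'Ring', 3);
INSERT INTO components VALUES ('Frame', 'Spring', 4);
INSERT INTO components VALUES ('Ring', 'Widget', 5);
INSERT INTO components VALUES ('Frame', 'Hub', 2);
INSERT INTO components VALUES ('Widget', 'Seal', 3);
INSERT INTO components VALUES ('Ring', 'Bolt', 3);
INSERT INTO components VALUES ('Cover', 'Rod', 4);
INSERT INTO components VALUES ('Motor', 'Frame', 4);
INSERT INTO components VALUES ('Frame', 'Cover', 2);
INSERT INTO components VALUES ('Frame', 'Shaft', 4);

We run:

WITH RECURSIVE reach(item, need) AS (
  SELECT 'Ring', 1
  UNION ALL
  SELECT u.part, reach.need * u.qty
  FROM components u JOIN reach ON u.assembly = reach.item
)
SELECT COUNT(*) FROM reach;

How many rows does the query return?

Base: (Ring, need=1).
Iteration 1: components of {Ring} -> Bolt = 1*3 = 3, Widget = 1*5 = 5.
Iteration 2: components of {Bolt,Widget} -> Seal = 5*3 = 15.
Iteration 3: no further components; recursion stops.
Total rows emitted: 4.

4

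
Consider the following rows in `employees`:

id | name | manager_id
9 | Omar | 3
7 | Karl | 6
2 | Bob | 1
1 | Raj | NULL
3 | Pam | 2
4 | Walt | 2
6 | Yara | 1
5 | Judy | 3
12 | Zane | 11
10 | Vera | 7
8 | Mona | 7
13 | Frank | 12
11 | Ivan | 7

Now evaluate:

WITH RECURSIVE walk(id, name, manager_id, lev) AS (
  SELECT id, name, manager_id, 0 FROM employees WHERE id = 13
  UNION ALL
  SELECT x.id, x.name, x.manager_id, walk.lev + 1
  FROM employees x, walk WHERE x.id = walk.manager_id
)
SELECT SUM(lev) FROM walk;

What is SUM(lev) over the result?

Base: id=13 (Frank), manager_id=12, lev 0.
Iteration 1: join on id=12 -> Zane (id 12, manager_id=11, lev 1).
Iteration 2: join on id=11 -> Ivan (id 11, manager_id=7, lev 2).
Iteration 3: join on id=7 -> Karl (id 7, manager_id=6, lev 3).
Iteration 4: join on id=6 -> Yara (id 6, manager_id=1, lev 4).
Iteration 5: join on id=1 -> Raj (id 1, manager_id=NULL, lev 5).
Iteration 6: manager_id is NULL; no match; recursion stops.
SUM(lev) = 0 + 1 + 2 + 3 + 4 + 5 = 15.

15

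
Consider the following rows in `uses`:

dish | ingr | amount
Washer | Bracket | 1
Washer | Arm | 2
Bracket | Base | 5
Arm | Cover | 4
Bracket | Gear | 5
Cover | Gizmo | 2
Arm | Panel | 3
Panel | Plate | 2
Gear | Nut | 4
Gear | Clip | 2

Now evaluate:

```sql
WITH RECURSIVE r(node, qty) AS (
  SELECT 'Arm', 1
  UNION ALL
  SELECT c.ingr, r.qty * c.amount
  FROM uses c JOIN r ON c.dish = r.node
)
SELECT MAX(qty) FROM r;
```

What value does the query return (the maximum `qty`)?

Base: (Arm, qty=1).
Iteration 1: components of {Arm} -> Cover = 1*4 = 4, Panel = 1*3 = 3.
Iteration 2: components of {Cover,Panel} -> Gizmo = 4*2 = 8, Plate = 3*2 = 6.
Iteration 3: no further components; recursion stops.
qty values: 1, 4, 3, 8, 6; the maximum is 8.

8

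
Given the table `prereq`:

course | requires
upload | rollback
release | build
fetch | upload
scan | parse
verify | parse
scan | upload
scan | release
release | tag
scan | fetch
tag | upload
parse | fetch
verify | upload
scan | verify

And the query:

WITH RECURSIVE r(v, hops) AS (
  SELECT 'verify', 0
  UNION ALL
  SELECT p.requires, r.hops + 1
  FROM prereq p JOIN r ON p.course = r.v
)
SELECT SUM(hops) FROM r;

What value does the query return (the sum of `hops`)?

Base: (verify, hops=0).
Iteration 1: edges from {verify} -> (parse, hops=1), (upload, hops=1).
Iteration 2: edges from {parse,upload} -> (fetch, hops=2), (rollback, hops=2).
Iteration 3: edges from {fetch,rollback} -> (upload, hops=3).
Iteration 4: edges from {upload} -> (rollback, hops=4).
Iteration 5: no outgoing edges from {rollback}; recursion stops.
SUM(hops) = 0 + 1 + 1 + 2 + 2 + 3 + 4 = 13.

13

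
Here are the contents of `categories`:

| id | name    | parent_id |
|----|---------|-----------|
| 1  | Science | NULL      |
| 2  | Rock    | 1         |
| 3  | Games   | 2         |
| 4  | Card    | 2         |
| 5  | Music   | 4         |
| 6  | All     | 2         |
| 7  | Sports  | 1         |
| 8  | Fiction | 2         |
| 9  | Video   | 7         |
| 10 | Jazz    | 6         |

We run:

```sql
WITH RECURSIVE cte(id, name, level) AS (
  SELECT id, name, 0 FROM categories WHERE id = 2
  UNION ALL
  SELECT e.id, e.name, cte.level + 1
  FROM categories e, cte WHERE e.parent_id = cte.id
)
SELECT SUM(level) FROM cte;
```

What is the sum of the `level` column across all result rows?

8

Base: id=2 (Rock) at level 0.
Iteration 1: rows with parent_id in {2} -> Games (id 3, level 1), Card (id 4, level 1), All (id 6, level 1), Fiction (id 8, level 1).
Iteration 2: rows with parent_id in {3,4,6,8} -> Music (id 5, level 2), Jazz (id 10, level 2).
Iteration 3: no rows with parent_id in {5,10}; recursion stops.
SUM(level) = 0 + 1 + 1 + 1 + 1 + 2 + 2 = 8.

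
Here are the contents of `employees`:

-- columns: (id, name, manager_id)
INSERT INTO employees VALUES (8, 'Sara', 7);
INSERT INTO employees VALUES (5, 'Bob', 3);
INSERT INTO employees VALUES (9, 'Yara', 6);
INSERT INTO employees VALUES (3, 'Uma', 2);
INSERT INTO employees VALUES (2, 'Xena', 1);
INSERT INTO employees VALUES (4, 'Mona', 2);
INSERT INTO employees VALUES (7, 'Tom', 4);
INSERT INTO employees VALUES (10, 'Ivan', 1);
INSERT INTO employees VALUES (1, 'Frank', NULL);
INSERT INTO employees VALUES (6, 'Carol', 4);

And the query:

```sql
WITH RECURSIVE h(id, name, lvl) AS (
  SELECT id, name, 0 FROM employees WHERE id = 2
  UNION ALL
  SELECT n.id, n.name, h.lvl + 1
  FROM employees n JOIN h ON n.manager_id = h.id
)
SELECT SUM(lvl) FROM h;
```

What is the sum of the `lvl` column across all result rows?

Base: id=2 (Xena) at lvl 0.
Iteration 1: rows with manager_id in {2} -> Uma (id 3, lvl 1), Mona (id 4, lvl 1).
Iteration 2: rows with manager_id in {3,4} -> Bob (id 5, lvl 2), Carol (id 6, lvl 2), Tom (id 7, lvl 2).
Iteration 3: rows with manager_id in {5,6,7} -> Sara (id 8, lvl 3), Yara (id 9, lvl 3).
Iteration 4: no rows with manager_id in {8,9}; recursion stops.
SUM(lvl) = 0 + 1 + 1 + 2 + 2 + 2 + 3 + 3 = 14.

14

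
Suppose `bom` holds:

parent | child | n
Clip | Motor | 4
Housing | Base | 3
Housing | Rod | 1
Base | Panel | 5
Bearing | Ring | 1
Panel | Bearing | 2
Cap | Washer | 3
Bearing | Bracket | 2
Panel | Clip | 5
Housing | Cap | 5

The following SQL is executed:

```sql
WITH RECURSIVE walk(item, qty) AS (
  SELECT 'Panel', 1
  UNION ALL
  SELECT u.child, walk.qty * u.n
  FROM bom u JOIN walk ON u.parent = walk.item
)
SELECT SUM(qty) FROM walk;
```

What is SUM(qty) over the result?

34

Base: (Panel, qty=1).
Iteration 1: components of {Panel} -> Bearing = 1*2 = 2, Clip = 1*5 = 5.
Iteration 2: components of {Bearing,Clip} -> Bracket = 2*2 = 4, Motor = 5*4 = 20, Ring = 2*1 = 2.
Iteration 3: no further components; recursion stops.
SUM(qty) = 1 + 2 + 5 + 4 + 2 + 20 = 34.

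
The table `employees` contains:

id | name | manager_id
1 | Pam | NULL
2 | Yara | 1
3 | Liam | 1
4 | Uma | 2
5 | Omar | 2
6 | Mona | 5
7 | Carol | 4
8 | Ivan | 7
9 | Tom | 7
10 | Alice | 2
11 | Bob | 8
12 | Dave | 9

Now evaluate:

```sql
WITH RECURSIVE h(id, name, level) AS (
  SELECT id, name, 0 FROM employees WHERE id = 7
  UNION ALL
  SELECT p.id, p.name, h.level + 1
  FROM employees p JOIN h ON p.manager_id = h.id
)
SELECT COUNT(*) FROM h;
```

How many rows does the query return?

5

Base: id=7 (Carol) at level 0.
Iteration 1: rows with manager_id in {7} -> Ivan (id 8, level 1), Tom (id 9, level 1).
Iteration 2: rows with manager_id in {8,9} -> Bob (id 11, level 2), Dave (id 12, level 2).
Iteration 3: no rows with manager_id in {11,12}; recursion stops.
Total rows emitted: 5.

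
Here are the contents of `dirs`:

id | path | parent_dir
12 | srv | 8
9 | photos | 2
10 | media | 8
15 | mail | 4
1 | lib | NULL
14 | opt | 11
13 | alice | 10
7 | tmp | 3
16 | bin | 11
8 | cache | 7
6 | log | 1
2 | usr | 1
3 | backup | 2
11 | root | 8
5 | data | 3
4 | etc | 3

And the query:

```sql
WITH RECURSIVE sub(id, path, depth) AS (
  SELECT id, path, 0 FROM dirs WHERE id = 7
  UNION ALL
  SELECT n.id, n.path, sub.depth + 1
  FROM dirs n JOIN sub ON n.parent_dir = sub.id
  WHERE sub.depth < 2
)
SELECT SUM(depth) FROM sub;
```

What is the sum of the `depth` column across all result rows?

Base: id=7 (tmp) at depth 0.
Iteration 1: rows with parent_dir in {7} -> cache (id 8, depth 1).
Iteration 2: rows with parent_dir in {8} -> media (id 10, depth 2), root (id 11, depth 2), srv (id 12, depth 2).
Iteration 3: depth < 2 fails for all current rows; recursion stops.
SUM(depth) = 0 + 1 + 2 + 2 + 2 = 7.

7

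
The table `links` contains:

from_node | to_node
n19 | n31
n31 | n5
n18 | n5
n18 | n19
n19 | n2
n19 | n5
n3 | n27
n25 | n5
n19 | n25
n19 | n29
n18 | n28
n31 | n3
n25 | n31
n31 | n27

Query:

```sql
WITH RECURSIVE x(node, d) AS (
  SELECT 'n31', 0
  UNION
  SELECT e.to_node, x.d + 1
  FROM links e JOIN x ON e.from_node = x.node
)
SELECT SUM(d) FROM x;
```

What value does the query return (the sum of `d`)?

5

Base: (n31, d=0).
Iteration 1: edges from {n31} -> (n27, d=1), (n3, d=1), (n5, d=1).
Iteration 2: edges from {n27,n3,n5} -> (n27, d=2).
Iteration 3: no outgoing edges from {n27}; recursion stops.
SUM(d) = 0 + 1 + 1 + 1 + 2 = 5.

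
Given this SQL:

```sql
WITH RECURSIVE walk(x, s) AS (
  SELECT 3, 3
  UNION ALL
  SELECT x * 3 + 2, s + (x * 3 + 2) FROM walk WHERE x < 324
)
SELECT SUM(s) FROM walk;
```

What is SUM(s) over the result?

2151

Base: x=3, s=3.
Iteration 1: 3 < 324 holds -> x = 3 * 3 + 2 = 11, s = 3 + 11 = 14.
Iteration 2: 11 < 324 holds -> x = 11 * 3 + 2 = 35, s = 14 + 35 = 49.
Iteration 3: 35 < 324 holds -> x = 35 * 3 + 2 = 107, s = 49 + 107 = 156.
Iteration 4: 107 < 324 holds -> x = 107 * 3 + 2 = 323, s = 156 + 323 = 479.
Iteration 5: 323 < 324 holds -> x = 323 * 3 + 2 = 971, s = 479 + 971 = 1450.
Iteration 6: 971 < 324 fails; recursion stops.
SUM(s) = 3 + 14 + 49 + 156 + 479 + 1450 = 2151.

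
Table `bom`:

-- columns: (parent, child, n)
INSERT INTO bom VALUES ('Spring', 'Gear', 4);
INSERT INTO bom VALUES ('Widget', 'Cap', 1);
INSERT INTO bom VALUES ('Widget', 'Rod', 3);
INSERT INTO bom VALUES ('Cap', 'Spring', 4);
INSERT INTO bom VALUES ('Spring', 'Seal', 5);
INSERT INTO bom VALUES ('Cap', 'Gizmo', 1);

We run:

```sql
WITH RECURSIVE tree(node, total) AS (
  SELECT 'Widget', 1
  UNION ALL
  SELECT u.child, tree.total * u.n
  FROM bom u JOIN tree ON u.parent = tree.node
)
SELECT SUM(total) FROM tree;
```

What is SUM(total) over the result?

Base: (Widget, total=1).
Iteration 1: components of {Widget} -> Cap = 1*1 = 1, Rod = 1*3 = 3.
Iteration 2: components of {Cap,Rod} -> Gizmo = 1*1 = 1, Spring = 1*4 = 4.
Iteration 3: components of {Gizmo,Spring} -> Gear = 4*4 = 16, Seal = 4*5 = 20.
Iteration 4: no further components; recursion stops.
SUM(total) = 1 + 1 + 3 + 4 + 1 + 20 + 16 = 46.

46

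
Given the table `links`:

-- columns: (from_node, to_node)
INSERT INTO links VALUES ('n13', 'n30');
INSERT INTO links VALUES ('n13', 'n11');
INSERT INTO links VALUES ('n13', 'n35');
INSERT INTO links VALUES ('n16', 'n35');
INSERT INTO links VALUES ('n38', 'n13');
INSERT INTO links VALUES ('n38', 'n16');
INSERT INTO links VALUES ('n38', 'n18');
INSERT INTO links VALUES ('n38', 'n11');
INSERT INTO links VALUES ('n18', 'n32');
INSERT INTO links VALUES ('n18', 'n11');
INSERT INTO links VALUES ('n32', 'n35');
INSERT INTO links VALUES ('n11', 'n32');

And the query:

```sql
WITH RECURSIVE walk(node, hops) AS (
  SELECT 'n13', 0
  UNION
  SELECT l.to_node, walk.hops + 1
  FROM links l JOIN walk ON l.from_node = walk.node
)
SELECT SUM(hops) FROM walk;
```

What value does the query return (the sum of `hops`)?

8

Base: (n13, hops=0).
Iteration 1: edges from {n13} -> (n11, hops=1), (n30, hops=1), (n35, hops=1).
Iteration 2: edges from {n11,n30,n35} -> (n32, hops=2).
Iteration 3: edges from {n32} -> (n35, hops=3).
Iteration 4: no outgoing edges from {n35}; recursion stops.
SUM(hops) = 0 + 1 + 1 + 1 + 2 + 3 = 8.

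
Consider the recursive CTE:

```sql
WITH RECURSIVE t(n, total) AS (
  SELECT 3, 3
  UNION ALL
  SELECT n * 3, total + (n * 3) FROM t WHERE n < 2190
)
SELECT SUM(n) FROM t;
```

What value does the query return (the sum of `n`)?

Base: n=3, total=3.
Iteration 1: 3 < 2190 holds -> n = 3 * 3 = 9, total = 3 + 9 = 12.
Iteration 2: 9 < 2190 holds -> n = 9 * 3 = 27, total = 12 + 27 = 39.
Iteration 3: 27 < 2190 holds -> n = 27 * 3 = 81, total = 39 + 81 = 120.
Iteration 4: 81 < 2190 holds -> n = 81 * 3 = 243, total = 120 + 243 = 363.
Iteration 5: 243 < 2190 holds -> n = 243 * 3 = 729, total = 363 + 729 = 1092.
Iteration 6: 729 < 2190 holds -> n = 729 * 3 = 2187, total = 1092 + 2187 = 3279.
Iteration 7: 2187 < 2190 holds -> n = 2187 * 3 = 6561, total = 3279 + 6561 = 9840.
Iteration 8: 6561 < 2190 fails; recursion stops.
SUM(n) = 3 + 9 + 27 + 81 + 243 + 729 + 2187 + 6561 = 9840.

9840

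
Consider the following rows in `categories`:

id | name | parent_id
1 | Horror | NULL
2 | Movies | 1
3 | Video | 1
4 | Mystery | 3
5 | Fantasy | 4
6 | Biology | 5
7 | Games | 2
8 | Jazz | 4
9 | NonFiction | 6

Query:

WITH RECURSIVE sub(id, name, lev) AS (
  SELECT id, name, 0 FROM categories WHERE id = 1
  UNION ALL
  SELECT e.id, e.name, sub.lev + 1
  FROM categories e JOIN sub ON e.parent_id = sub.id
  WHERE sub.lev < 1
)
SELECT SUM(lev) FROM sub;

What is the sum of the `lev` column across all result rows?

2

Base: id=1 (Horror) at lev 0.
Iteration 1: rows with parent_id in {1} -> Movies (id 2, lev 1), Video (id 3, lev 1).
Iteration 2: lev < 1 fails for all current rows; recursion stops.
SUM(lev) = 0 + 1 + 1 = 2.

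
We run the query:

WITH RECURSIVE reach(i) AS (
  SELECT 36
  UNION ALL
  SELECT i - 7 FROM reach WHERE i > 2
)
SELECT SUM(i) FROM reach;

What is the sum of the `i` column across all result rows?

111

Base: i=36.
Iteration 1: 36 > 2 holds -> i = 36 - 7 = 29.
Iteration 2: 29 > 2 holds -> i = 29 - 7 = 22.
Iteration 3: 22 > 2 holds -> i = 22 - 7 = 15.
Iteration 4: 15 > 2 holds -> i = 15 - 7 = 8.
Iteration 5: 8 > 2 holds -> i = 8 - 7 = 1.
Iteration 6: 1 > 2 fails; recursion stops.
SUM(i) = 36 + 29 + 22 + 15 + 8 + 1 = 111.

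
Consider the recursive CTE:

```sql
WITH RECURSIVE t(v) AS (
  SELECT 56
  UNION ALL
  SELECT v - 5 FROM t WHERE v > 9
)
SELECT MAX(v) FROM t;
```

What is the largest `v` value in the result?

56

Base: v=56.
Iteration 1: 56 > 9 holds -> v = 56 - 5 = 51.
Iteration 2: 51 > 9 holds -> v = 51 - 5 = 46.
Iteration 3: 46 > 9 holds -> v = 46 - 5 = 41.
Iteration 4: 41 > 9 holds -> v = 41 - 5 = 36.
Iteration 5: 36 > 9 holds -> v = 36 - 5 = 31.
Iteration 6: 31 > 9 holds -> v = 31 - 5 = 26.
Iteration 7: 26 > 9 holds -> v = 26 - 5 = 21.
Iteration 8: 21 > 9 holds -> v = 21 - 5 = 16.
Iteration 9: 16 > 9 holds -> v = 16 - 5 = 11.
Iteration 10: 11 > 9 holds -> v = 11 - 5 = 6.
Iteration 11: 6 > 9 fails; recursion stops.
v values: 56, 51, 46, 41, 36, 31, 26, 21, 16, 11, 6; the maximum is 56.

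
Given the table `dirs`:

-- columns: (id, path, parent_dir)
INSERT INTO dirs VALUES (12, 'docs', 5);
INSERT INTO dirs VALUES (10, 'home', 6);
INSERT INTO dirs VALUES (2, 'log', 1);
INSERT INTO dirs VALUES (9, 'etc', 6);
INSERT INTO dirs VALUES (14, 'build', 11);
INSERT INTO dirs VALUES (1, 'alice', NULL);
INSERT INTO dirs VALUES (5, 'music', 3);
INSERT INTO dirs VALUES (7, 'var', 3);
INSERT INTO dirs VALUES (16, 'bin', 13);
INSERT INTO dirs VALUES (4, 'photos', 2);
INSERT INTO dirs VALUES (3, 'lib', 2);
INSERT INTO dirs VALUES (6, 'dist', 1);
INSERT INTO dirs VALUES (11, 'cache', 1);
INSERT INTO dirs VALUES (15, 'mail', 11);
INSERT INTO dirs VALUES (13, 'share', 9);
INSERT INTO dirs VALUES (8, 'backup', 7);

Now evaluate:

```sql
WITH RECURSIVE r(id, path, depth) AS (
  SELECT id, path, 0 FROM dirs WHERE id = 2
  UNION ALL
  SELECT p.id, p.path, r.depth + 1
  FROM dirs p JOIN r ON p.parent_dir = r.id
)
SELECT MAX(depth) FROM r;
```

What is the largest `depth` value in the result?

Base: id=2 (log) at depth 0.
Iteration 1: rows with parent_dir in {2} -> lib (id 3, depth 1), photos (id 4, depth 1).
Iteration 2: rows with parent_dir in {3,4} -> music (id 5, depth 2), var (id 7, depth 2).
Iteration 3: rows with parent_dir in {5,7} -> backup (id 8, depth 3), docs (id 12, depth 3).
Iteration 4: no rows with parent_dir in {8,12}; recursion stops.
depth values: 0, 1, 1, 2, 2, 3, 3; the maximum is 3.

3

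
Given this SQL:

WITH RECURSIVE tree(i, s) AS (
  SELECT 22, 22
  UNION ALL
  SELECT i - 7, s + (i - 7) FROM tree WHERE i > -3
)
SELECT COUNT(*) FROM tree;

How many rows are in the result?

5

Base: i=22, s=22.
Iteration 1: 22 > -3 holds -> i = 22 - 7 = 15, s = 22 + 15 = 37.
Iteration 2: 15 > -3 holds -> i = 15 - 7 = 8, s = 37 + 8 = 45.
Iteration 3: 8 > -3 holds -> i = 8 - 7 = 1, s = 45 + 1 = 46.
Iteration 4: 1 > -3 holds -> i = 1 - 7 = -6, s = 46 + -6 = 40.
Iteration 5: -6 > -3 fails; recursion stops.
Total rows emitted: 5.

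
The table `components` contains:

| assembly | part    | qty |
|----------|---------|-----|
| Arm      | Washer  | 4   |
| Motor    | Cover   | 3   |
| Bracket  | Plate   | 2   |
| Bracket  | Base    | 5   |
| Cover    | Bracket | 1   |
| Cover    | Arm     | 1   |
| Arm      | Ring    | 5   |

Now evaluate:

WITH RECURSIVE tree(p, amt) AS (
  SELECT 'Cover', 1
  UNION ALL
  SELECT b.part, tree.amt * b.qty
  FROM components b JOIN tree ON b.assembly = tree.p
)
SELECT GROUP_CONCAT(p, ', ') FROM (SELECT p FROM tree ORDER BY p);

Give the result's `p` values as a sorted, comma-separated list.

Base: (Cover, amt=1).
Iteration 1: components of {Cover} -> Arm = 1*1 = 1, Bracket = 1*1 = 1.
Iteration 2: components of {Arm,Bracket} -> Base = 1*5 = 5, Plate = 1*2 = 2, Ring = 1*5 = 5, Washer = 1*4 = 4.
Iteration 3: no further components; recursion stops.

Arm, Base, Bracket, Cover, Plate, Ring, Washer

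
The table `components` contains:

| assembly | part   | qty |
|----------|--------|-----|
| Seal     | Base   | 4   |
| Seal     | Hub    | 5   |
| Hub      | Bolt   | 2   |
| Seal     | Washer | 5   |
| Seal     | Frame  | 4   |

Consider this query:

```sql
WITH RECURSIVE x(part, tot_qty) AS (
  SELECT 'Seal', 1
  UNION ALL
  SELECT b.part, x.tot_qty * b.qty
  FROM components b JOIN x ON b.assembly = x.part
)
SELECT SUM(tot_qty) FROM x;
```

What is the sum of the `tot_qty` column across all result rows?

29

Base: (Seal, tot_qty=1).
Iteration 1: components of {Seal} -> Base = 1*4 = 4, Frame = 1*4 = 4, Hub = 1*5 = 5, Washer = 1*5 = 5.
Iteration 2: components of {Base,Frame,Hub,Washer} -> Bolt = 5*2 = 10.
Iteration 3: no further components; recursion stops.
SUM(tot_qty) = 1 + 4 + 5 + 5 + 4 + 10 = 29.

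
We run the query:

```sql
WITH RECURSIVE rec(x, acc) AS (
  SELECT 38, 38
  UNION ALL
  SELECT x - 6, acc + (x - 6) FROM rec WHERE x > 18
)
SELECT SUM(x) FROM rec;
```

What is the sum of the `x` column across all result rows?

Base: x=38, acc=38.
Iteration 1: 38 > 18 holds -> x = 38 - 6 = 32, acc = 38 + 32 = 70.
Iteration 2: 32 > 18 holds -> x = 32 - 6 = 26, acc = 70 + 26 = 96.
Iteration 3: 26 > 18 holds -> x = 26 - 6 = 20, acc = 96 + 20 = 116.
Iteration 4: 20 > 18 holds -> x = 20 - 6 = 14, acc = 116 + 14 = 130.
Iteration 5: 14 > 18 fails; recursion stops.
SUM(x) = 38 + 32 + 26 + 20 + 14 = 130.

130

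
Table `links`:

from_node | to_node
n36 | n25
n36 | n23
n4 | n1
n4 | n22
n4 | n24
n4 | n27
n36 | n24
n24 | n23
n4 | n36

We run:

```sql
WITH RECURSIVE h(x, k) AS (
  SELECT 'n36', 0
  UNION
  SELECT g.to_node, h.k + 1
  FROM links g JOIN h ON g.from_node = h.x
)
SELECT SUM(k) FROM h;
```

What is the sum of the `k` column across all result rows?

Base: (n36, k=0).
Iteration 1: edges from {n36} -> (n23, k=1), (n24, k=1), (n25, k=1).
Iteration 2: edges from {n23,n24,n25} -> (n23, k=2).
Iteration 3: no outgoing edges from {n23}; recursion stops.
SUM(k) = 0 + 1 + 1 + 1 + 2 = 5.

5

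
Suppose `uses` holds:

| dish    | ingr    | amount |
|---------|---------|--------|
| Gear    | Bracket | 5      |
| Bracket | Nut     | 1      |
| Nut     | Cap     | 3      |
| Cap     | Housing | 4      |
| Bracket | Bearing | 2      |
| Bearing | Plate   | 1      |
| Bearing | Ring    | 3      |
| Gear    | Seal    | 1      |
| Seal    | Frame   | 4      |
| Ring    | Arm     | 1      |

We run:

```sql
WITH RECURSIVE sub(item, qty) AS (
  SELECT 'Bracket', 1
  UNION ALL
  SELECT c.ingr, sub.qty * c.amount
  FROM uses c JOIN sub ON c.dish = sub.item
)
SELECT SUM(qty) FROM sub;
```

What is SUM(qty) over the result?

33

Base: (Bracket, qty=1).
Iteration 1: components of {Bracket} -> Bearing = 1*2 = 2, Nut = 1*1 = 1.
Iteration 2: components of {Bearing,Nut} -> Cap = 1*3 = 3, Plate = 2*1 = 2, Ring = 2*3 = 6.
Iteration 3: components of {Cap,Plate,Ring} -> Arm = 6*1 = 6, Housing = 3*4 = 12.
Iteration 4: no further components; recursion stops.
SUM(qty) = 1 + 1 + 2 + 3 + 2 + 6 + 12 + 6 = 33.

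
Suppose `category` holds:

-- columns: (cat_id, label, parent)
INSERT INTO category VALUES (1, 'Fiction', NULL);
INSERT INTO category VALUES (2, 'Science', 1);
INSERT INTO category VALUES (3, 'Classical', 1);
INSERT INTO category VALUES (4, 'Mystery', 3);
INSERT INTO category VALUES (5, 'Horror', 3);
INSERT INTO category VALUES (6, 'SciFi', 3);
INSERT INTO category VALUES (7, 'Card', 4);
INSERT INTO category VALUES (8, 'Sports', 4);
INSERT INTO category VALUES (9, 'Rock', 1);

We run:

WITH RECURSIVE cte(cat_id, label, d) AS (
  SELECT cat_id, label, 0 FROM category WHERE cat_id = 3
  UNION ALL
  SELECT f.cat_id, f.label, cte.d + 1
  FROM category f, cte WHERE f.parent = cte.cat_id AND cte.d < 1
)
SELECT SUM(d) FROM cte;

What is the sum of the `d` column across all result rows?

Base: cat_id=3 (Classical) at d 0.
Iteration 1: rows with parent in {3} -> Mystery (id 4, d 1), Horror (id 5, d 1), SciFi (id 6, d 1).
Iteration 2: d < 1 fails for all current rows; recursion stops.
SUM(d) = 0 + 1 + 1 + 1 = 3.

3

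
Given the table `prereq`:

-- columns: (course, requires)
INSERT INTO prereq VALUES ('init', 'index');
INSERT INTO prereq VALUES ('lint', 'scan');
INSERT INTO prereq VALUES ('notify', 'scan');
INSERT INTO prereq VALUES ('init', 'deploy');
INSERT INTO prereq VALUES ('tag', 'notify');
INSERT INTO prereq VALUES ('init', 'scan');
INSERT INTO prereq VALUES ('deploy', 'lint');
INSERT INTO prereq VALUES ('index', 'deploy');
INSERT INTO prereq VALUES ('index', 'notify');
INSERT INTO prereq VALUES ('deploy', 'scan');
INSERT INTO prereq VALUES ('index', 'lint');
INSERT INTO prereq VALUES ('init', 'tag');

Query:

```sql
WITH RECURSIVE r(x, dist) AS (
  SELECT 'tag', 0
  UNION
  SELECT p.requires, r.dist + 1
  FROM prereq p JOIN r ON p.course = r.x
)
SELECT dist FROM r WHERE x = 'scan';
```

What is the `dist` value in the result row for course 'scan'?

Base: (tag, dist=0).
Iteration 1: edges from {tag} -> (notify, dist=1).
Iteration 2: edges from {notify} -> (scan, dist=2).
Iteration 3: no outgoing edges from {scan}; recursion stops.

2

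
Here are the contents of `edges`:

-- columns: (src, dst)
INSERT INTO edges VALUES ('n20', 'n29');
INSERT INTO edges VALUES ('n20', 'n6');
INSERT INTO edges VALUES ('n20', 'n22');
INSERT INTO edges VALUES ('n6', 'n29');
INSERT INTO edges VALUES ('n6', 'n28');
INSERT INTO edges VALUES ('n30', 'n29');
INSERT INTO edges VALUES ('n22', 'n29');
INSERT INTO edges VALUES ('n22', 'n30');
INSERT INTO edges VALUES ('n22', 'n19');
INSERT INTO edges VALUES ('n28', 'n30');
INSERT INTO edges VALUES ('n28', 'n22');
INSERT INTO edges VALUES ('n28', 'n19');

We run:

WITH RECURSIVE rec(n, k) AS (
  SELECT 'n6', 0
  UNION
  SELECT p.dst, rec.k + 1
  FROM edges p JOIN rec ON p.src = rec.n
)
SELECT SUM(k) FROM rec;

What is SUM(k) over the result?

21

Base: (n6, k=0).
Iteration 1: edges from {n6} -> (n28, k=1), (n29, k=1).
Iteration 2: edges from {n28,n29} -> (n19, k=2), (n22, k=2), (n30, k=2).
Iteration 3: edges from {n19,n22,n30} -> (n19, k=3), (n29, k=3), (n30, k=3). [UNION drops 1 duplicate row(s)]
Iteration 4: edges from {n19,n29,n30} -> (n29, k=4).
Iteration 5: no outgoing edges from {n29}; recursion stops.
SUM(k) = 0 + 1 + 1 + 2 + 2 + 2 + 3 + 3 + 3 + 4 = 21.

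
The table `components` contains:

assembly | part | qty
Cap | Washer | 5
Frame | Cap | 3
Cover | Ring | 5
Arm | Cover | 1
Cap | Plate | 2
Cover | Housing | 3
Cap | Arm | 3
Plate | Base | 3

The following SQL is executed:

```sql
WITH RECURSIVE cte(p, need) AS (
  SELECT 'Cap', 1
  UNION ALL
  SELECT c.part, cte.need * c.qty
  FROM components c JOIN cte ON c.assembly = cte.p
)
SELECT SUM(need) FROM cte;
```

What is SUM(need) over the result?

Base: (Cap, need=1).
Iteration 1: components of {Cap} -> Arm = 1*3 = 3, Plate = 1*2 = 2, Washer = 1*5 = 5.
Iteration 2: components of {Arm,Plate,Washer} -> Base = 2*3 = 6, Cover = 3*1 = 3.
Iteration 3: components of {Base,Cover} -> Housing = 3*3 = 9, Ring = 3*5 = 15.
Iteration 4: no further components; recursion stops.
SUM(need) = 1 + 2 + 3 + 5 + 6 + 3 + 9 + 15 = 44.

44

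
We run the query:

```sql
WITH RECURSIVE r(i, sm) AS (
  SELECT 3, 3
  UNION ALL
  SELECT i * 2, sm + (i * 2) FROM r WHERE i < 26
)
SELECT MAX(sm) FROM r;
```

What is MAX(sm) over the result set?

93

Base: i=3, sm=3.
Iteration 1: 3 < 26 holds -> i = 3 * 2 = 6, sm = 3 + 6 = 9.
Iteration 2: 6 < 26 holds -> i = 6 * 2 = 12, sm = 9 + 12 = 21.
Iteration 3: 12 < 26 holds -> i = 12 * 2 = 24, sm = 21 + 24 = 45.
Iteration 4: 24 < 26 holds -> i = 24 * 2 = 48, sm = 45 + 48 = 93.
Iteration 5: 48 < 26 fails; recursion stops.
sm values: 3, 9, 21, 45, 93; the maximum is 93.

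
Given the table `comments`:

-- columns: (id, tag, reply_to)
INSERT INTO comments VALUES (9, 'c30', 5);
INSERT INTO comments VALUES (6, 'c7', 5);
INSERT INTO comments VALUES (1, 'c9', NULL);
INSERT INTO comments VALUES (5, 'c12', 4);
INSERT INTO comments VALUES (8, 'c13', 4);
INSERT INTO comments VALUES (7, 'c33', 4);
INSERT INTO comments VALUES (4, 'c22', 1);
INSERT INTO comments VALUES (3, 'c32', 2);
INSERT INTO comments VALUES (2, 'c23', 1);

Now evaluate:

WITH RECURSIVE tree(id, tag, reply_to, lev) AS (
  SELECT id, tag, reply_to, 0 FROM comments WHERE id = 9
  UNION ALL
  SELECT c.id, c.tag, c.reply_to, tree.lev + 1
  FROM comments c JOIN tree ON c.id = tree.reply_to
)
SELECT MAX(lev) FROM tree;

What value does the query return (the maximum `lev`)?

Base: id=9 (c30), reply_to=5, lev 0.
Iteration 1: join on id=5 -> c12 (id 5, reply_to=4, lev 1).
Iteration 2: join on id=4 -> c22 (id 4, reply_to=1, lev 2).
Iteration 3: join on id=1 -> c9 (id 1, reply_to=NULL, lev 3).
Iteration 4: reply_to is NULL; no match; recursion stops.
lev values: 0, 1, 2, 3; the maximum is 3.

3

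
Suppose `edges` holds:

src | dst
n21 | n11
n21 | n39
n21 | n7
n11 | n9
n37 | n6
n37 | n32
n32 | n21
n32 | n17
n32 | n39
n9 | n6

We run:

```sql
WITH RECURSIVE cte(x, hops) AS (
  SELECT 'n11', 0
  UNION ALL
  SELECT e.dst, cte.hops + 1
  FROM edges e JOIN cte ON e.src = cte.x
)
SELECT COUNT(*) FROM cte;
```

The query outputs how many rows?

Base: (n11, hops=0).
Iteration 1: edges from {n11} -> (n9, hops=1).
Iteration 2: edges from {n9} -> (n6, hops=2).
Iteration 3: no outgoing edges from {n6}; recursion stops.
Total rows emitted: 3.

3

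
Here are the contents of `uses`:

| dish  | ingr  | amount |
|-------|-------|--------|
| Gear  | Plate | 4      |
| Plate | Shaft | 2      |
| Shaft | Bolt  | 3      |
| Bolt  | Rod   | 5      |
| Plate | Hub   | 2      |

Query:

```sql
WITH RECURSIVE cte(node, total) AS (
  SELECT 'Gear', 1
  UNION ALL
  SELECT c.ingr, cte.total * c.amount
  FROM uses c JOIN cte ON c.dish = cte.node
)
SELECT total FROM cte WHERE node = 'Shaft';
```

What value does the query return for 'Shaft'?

8

Base: (Gear, total=1).
Iteration 1: components of {Gear} -> Plate = 1*4 = 4.
Iteration 2: components of {Plate} -> Hub = 4*2 = 8, Shaft = 4*2 = 8.
Iteration 3: components of {Hub,Shaft} -> Bolt = 8*3 = 24.
Iteration 4: components of {Bolt} -> Rod = 24*5 = 120.
Iteration 5: no further components; recursion stops.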